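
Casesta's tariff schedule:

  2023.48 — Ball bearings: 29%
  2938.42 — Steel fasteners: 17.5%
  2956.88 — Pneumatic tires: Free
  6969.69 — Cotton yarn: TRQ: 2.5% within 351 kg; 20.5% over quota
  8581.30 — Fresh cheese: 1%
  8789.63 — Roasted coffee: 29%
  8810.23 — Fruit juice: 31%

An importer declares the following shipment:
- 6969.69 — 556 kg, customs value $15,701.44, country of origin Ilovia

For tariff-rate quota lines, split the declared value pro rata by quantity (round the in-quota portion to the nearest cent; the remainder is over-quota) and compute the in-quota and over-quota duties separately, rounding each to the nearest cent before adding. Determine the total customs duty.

Line 1 (6969.69, Ilovia, 556 kg, $15,701.44):
Code 6969.69 is under a tariff-rate quota (threshold 351 kg). In-quota: 351 kg at 2.5%; over-quota: 205 kg at 20.5%.
Pro-rata value split: in-quota = $15,701.44 × 351/556 = $9,912.24; over-quota = $15,701.44 − $9,912.24 = $5,789.20.
In-quota duty = $9,912.24 × 2.5% = $247.81. Over-quota duty = $5,789.20 × 20.5% = $1,186.79.
Line duty = $247.81 + $1,186.79 = $1,434.60.

$1,434.60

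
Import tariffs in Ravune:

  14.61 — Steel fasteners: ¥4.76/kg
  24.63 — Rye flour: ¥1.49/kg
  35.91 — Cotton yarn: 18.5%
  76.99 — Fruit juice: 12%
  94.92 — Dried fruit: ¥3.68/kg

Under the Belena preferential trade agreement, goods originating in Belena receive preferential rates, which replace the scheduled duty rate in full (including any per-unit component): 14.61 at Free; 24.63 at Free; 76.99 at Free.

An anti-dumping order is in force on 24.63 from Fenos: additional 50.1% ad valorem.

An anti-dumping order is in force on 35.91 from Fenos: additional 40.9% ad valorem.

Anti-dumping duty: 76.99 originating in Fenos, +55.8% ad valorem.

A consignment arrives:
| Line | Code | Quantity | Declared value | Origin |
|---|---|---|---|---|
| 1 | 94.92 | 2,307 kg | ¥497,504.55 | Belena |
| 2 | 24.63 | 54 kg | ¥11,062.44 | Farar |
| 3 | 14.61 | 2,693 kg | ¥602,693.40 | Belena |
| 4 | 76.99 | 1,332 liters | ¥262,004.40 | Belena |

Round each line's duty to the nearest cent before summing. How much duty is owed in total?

¥8,570.22

Line 1 (94.92, Belena, 2,307 kg, ¥497,504.55):
Base rate for 94.92 is ¥3.68/kg.
Origin Belena is the FTA partner but 94.92 is not on the preference list; base rate stands.
Duty = 2,307 × ¥3.68 = ¥8,489.76.
Line 2 (24.63, Farar, 54 kg, ¥11,062.44):
Base rate for 24.63 is ¥1.49/kg.
24.63 has an FTA preferential rate, but origin Farar is not Belena; base rate stands.
The additional-duty order on 24.63 targets Fenos, not Farar; it does not apply.
Duty = 54 × ¥1.49 = ¥80.46.
Line 3 (14.61, Belena, 2,693 kg, ¥602,693.40):
Base rate for 14.61 is ¥4.76/kg.
Origin Belena qualifies under the Ravune–Belena agreement and 14.61 is covered: preferential rate Free applies instead.
Duty = ¥602,693.40 × 0% = ¥0.00.
Line 4 (76.99, Belena, 1,332 liters, ¥262,004.40):
Base rate for 76.99 is 12%.
Origin Belena qualifies under the Ravune–Belena agreement and 76.99 is covered: preferential rate Free applies instead.
The additional-duty order on 76.99 targets Fenos, not Belena; it does not apply.
Duty = ¥262,004.40 × 0% = ¥0.00.
Total = ¥8,489.76 + ¥80.46 + ¥0.00 + ¥0.00 = ¥8,570.22.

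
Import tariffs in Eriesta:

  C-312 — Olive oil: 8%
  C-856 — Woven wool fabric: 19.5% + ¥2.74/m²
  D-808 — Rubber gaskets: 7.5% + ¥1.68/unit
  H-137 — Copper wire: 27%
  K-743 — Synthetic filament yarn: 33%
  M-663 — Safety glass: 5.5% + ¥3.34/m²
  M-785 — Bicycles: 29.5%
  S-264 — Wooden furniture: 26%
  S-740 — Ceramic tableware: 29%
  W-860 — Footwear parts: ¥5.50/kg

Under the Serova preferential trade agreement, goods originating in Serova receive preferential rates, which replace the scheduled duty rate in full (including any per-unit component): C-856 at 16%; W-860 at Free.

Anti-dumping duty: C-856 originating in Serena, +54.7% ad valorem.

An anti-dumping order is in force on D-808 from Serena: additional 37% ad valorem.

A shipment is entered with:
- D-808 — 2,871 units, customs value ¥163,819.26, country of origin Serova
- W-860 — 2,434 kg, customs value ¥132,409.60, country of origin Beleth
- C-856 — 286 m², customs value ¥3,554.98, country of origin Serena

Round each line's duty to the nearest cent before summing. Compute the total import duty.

Line 1 (D-808, Serova, 2,871 units, ¥163,819.26):
Base rate for D-808 is 7.5% + ¥1.68/unit.
Origin Serova is the FTA partner but D-808 is not on the preference list; base rate stands.
The additional-duty order on D-808 targets Serena, not Serova; it does not apply.
Duty = ¥163,819.26 × 7.5% + 2,871 × ¥1.68 = ¥17,109.72.
Line 2 (W-860, Beleth, 2,434 kg, ¥132,409.60):
Base rate for W-860 is ¥5.50/kg.
W-860 has an FTA preferential rate, but origin Beleth is not Serova; base rate stands.
Duty = 2,434 × ¥5.50 = ¥13,387.00.
Line 3 (C-856, Serena, 286 m², ¥3,554.98):
Base rate for C-856 is 19.5% + ¥2.74/m².
C-856 has an FTA preferential rate, but origin Serena is not Serova; base rate stands.
Additional duty on C-856 from Serena: +54.7%. Applied ad valorem rate: 19.5% + 54.7% = 74.2%.
Duty = ¥3,554.98 × 74.2% + 286 × ¥2.74 = ¥3,421.44.
Total = ¥17,109.72 + ¥13,387.00 + ¥3,421.44 = ¥33,918.16.

¥33,918.16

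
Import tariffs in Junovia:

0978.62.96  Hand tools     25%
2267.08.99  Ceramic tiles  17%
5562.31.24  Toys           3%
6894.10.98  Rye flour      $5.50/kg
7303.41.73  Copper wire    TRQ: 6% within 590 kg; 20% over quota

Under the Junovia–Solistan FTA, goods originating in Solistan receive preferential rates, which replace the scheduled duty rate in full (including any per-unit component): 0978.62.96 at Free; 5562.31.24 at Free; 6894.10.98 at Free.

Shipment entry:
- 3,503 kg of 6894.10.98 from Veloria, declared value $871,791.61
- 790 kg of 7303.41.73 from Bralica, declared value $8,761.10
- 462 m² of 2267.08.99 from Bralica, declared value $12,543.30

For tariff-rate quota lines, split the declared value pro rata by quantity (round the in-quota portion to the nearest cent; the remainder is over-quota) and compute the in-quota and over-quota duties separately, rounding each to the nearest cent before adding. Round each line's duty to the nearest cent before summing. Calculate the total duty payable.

$22,235.05

Line 1 (6894.10.98, Veloria, 3,503 kg, $871,791.61):
Base rate for 6894.10.98 is $5.50/kg.
6894.10.98 has an FTA preferential rate, but origin Veloria is not Solistan; base rate stands.
Duty = 3,503 × $5.50 = $19,266.50.
Line 2 (7303.41.73, Bralica, 790 kg, $8,761.10):
Code 7303.41.73 is under a tariff-rate quota (threshold 590 kg). In-quota: 590 kg at 6%; over-quota: 200 kg at 20%.
Pro-rata value split: in-quota = $8,761.10 × 590/790 = $6,543.10; over-quota = $8,761.10 − $6,543.10 = $2,218.00.
In-quota duty = $6,543.10 × 6% = $392.59. Over-quota duty = $2,218.00 × 20% = $443.60.
Line duty = $392.59 + $443.60 = $836.19.
Line 3 (2267.08.99, Bralica, 462 m², $12,543.30):
Base rate for 2267.08.99 is 17%.
Duty = $12,543.30 × 17% = $2,132.36.
Total = $19,266.50 + $836.19 + $2,132.36 = $22,235.05.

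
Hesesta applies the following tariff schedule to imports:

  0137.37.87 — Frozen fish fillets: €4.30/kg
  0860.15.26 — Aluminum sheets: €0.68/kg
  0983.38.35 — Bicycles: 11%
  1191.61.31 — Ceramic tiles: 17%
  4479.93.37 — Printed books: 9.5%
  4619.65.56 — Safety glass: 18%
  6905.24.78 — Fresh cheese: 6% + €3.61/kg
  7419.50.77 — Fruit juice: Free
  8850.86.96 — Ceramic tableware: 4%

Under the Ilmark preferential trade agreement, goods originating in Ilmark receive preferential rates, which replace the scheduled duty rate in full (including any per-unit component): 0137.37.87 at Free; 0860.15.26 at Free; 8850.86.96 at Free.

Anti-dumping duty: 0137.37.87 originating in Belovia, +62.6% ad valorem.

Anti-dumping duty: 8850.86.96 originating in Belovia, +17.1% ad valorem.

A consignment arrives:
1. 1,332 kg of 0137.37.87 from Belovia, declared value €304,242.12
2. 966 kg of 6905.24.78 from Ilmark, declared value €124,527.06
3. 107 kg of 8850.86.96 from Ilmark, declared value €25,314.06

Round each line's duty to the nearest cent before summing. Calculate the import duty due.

€207,142.05

Line 1 (0137.37.87, Belovia, 1,332 kg, €304,242.12):
Base rate for 0137.37.87 is €4.30/kg.
0137.37.87 has an FTA preferential rate, but origin Belovia is not Ilmark; base rate stands.
Additional duty on 0137.37.87 from Belovia: +62.6% ad valorem. Applied ad valorem rate = 62.6%.
Duty = €304,242.12 × 62.6% + 1,332 × €4.30 = €196,183.17.
Line 2 (6905.24.78, Ilmark, 966 kg, €124,527.06):
Base rate for 6905.24.78 is 6% + €3.61/kg.
Origin Ilmark is the FTA partner but 6905.24.78 is not on the preference list; base rate stands.
Duty = €124,527.06 × 6% + 966 × €3.61 = €10,958.88.
Line 3 (8850.86.96, Ilmark, 107 kg, €25,314.06):
Base rate for 8850.86.96 is 4%.
Origin Ilmark qualifies under the Hesesta–Ilmark agreement and 8850.86.96 is covered: preferential rate Free applies instead.
The additional-duty order on 8850.86.96 targets Belovia, not Ilmark; it does not apply.
Duty = €25,314.06 × 0% = €0.00.
Total = €196,183.17 + €10,958.88 + €0.00 = €207,142.05.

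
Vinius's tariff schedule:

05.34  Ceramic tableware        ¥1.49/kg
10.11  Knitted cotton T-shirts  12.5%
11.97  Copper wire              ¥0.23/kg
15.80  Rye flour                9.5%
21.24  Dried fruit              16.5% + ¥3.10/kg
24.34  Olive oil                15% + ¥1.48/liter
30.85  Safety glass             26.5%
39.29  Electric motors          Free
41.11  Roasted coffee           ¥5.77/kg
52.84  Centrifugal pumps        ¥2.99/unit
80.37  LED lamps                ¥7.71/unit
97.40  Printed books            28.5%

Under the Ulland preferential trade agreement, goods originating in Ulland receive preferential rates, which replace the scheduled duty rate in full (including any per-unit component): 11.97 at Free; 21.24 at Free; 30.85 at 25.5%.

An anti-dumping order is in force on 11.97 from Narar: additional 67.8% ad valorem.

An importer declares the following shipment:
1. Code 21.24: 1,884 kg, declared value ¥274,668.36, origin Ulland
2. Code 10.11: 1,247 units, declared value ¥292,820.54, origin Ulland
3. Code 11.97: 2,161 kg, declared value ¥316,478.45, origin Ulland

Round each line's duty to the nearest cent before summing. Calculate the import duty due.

¥36,602.57

Line 1 (21.24, Ulland, 1,884 kg, ¥274,668.36):
Base rate for 21.24 is 16.5% + ¥3.10/kg.
Origin Ulland qualifies under the Vinius–Ulland agreement and 21.24 is covered: preferential rate Free applies instead.
Duty = ¥274,668.36 × 0% = ¥0.00.
Line 2 (10.11, Ulland, 1,247 units, ¥292,820.54):
Base rate for 10.11 is 12.5%.
Origin Ulland is the FTA partner but 10.11 is not on the preference list; base rate stands.
Duty = ¥292,820.54 × 12.5% = ¥36,602.57.
Line 3 (11.97, Ulland, 2,161 kg, ¥316,478.45):
Base rate for 11.97 is ¥0.23/kg.
Origin Ulland qualifies under the Vinius–Ulland agreement and 11.97 is covered: preferential rate Free applies instead.
The additional-duty order on 11.97 targets Narar, not Ulland; it does not apply.
Duty = ¥316,478.45 × 0% = ¥0.00.
Total = ¥0.00 + ¥36,602.57 + ¥0.00 = ¥36,602.57.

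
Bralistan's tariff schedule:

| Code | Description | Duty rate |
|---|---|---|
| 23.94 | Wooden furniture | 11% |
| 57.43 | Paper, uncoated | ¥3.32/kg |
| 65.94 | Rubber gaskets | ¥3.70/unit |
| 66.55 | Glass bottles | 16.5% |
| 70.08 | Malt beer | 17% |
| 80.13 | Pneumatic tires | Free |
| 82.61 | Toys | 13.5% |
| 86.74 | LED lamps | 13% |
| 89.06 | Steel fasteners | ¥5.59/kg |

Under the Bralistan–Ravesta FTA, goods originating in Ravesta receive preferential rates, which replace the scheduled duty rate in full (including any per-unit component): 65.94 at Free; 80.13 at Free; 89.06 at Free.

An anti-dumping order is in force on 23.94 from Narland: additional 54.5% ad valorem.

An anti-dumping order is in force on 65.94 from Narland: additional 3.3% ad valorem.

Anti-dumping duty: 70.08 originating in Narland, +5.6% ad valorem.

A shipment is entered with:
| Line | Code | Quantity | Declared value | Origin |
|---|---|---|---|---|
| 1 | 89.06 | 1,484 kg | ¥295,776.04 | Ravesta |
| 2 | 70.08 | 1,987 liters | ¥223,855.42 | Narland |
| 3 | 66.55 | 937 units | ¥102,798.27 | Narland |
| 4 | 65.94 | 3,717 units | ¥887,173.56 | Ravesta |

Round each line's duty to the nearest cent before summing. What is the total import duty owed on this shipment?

¥67,553.03

Line 1 (89.06, Ravesta, 1,484 kg, ¥295,776.04):
Base rate for 89.06 is ¥5.59/kg.
Origin Ravesta qualifies under the Bralistan–Ravesta agreement and 89.06 is covered: preferential rate Free applies instead.
Duty = ¥295,776.04 × 0% = ¥0.00.
Line 2 (70.08, Narland, 1,987 liters, ¥223,855.42):
Base rate for 70.08 is 17%.
Additional duty on 70.08 from Narland: +5.6%. Applied ad valorem rate: 17% + 5.6% = 22.6%.
Duty = ¥223,855.42 × 22.6% = ¥50,591.32.
Line 3 (66.55, Narland, 937 units, ¥102,798.27):
Base rate for 66.55 is 16.5%.
Duty = ¥102,798.27 × 16.5% = ¥16,961.71.
Line 4 (65.94, Ravesta, 3,717 units, ¥887,173.56):
Base rate for 65.94 is ¥3.70/unit.
Origin Ravesta qualifies under the Bralistan–Ravesta agreement and 65.94 is covered: preferential rate Free applies instead.
The additional-duty order on 65.94 targets Narland, not Ravesta; it does not apply.
Duty = ¥887,173.56 × 0% = ¥0.00.
Total = ¥0.00 + ¥50,591.32 + ¥16,961.71 + ¥0.00 = ¥67,553.03.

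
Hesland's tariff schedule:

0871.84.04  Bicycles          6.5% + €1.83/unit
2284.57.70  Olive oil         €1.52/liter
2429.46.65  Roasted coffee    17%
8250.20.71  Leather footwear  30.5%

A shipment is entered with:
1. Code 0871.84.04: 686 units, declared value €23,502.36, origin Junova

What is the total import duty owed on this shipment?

Line 1 (0871.84.04, Junova, 686 units, €23,502.36):
Base rate for 0871.84.04 is 6.5% + €1.83/unit.
Duty = €23,502.36 × 6.5% + 686 × €1.83 = €2,783.03.

€2,783.03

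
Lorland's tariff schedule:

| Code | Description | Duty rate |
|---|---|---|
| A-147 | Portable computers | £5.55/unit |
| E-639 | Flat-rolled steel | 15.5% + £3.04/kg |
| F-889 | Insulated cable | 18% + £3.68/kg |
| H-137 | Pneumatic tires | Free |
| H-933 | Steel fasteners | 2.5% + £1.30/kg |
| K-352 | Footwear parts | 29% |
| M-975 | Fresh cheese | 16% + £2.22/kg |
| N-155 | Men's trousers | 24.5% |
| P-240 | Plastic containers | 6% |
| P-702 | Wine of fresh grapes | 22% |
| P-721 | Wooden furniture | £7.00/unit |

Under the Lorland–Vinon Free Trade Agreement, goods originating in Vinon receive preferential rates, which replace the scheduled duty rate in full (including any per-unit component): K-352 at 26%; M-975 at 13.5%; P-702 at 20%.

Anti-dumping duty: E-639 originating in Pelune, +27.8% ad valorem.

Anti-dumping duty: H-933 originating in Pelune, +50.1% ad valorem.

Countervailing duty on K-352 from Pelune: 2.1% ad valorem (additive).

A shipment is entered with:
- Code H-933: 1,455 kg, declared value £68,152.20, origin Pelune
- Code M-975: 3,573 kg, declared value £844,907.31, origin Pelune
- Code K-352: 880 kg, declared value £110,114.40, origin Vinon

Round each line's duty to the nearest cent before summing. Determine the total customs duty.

Line 1 (H-933, Pelune, 1,455 kg, £68,152.20):
Base rate for H-933 is 2.5% + £1.30/kg.
Additional duty on H-933 from Pelune: +50.1%. Applied ad valorem rate: 2.5% + 50.1% = 52.6%.
Duty = £68,152.20 × 52.6% + 1,455 × £1.30 = £37,739.56.
Line 2 (M-975, Pelune, 3,573 kg, £844,907.31):
Base rate for M-975 is 16% + £2.22/kg.
M-975 has an FTA preferential rate, but origin Pelune is not Vinon; base rate stands.
Duty = £844,907.31 × 16% + 3,573 × £2.22 = £143,117.23.
Line 3 (K-352, Vinon, 880 kg, £110,114.40):
Base rate for K-352 is 29%.
Origin Vinon qualifies under the Lorland–Vinon agreement and K-352 is covered: preferential rate 26% applies instead.
The additional-duty order on K-352 targets Pelune, not Vinon; it does not apply.
Duty = £110,114.40 × 26% = £28,629.74.
Total = £37,739.56 + £143,117.23 + £28,629.74 = £209,486.53.

£209,486.53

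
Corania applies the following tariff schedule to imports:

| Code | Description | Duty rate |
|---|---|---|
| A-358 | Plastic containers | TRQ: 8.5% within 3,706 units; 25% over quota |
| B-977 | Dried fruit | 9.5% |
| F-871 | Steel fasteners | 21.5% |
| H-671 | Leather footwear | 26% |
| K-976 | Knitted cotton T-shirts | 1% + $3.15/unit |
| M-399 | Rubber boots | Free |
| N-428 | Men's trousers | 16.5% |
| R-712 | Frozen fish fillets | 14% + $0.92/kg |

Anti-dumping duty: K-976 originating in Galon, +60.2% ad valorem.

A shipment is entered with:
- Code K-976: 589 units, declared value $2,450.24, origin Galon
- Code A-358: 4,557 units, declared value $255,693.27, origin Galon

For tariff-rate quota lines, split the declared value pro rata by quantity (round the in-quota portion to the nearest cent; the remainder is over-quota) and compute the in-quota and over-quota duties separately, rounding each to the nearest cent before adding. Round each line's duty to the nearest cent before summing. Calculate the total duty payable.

Line 1 (K-976, Galon, 589 units, $2,450.24):
Base rate for K-976 is 1% + $3.15/unit.
Additional duty on K-976 from Galon: +60.2%. Applied ad valorem rate: 1% + 60.2% = 61.2%.
Duty = $2,450.24 × 61.2% + 589 × $3.15 = $3,354.90.
Line 2 (A-358, Galon, 4,557 units, $255,693.27):
Code A-358 is under a tariff-rate quota (threshold 3,706 units). In-quota: 3,706 units at 8.5%; over-quota: 851 units at 25%.
Pro-rata value split: in-quota = $255,693.27 × 3,706/4,557 = $207,943.66; over-quota = $255,693.27 − $207,943.66 = $47,749.61.
In-quota duty = $207,943.66 × 8.5% = $17,675.21. Over-quota duty = $47,749.61 × 25% = $11,937.40.
Line duty = $17,675.21 + $11,937.40 = $29,612.61.
Total = $3,354.90 + $29,612.61 = $32,967.51.

$32,967.51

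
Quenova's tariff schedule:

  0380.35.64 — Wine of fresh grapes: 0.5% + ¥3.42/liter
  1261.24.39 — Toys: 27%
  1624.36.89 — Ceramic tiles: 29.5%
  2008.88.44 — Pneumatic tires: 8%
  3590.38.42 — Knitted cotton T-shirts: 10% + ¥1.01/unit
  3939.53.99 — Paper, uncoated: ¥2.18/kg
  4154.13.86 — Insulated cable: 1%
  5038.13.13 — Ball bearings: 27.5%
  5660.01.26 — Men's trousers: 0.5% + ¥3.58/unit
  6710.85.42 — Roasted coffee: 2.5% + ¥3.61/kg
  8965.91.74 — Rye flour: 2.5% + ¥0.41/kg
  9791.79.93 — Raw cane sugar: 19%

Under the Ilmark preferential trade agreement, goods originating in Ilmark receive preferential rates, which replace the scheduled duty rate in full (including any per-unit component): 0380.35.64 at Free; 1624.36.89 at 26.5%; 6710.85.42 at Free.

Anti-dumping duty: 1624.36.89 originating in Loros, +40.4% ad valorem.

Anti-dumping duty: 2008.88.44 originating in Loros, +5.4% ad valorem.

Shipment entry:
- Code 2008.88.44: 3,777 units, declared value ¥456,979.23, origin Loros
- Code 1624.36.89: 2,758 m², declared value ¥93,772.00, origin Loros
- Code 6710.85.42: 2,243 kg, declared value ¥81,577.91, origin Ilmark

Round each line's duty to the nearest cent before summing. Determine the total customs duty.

Line 1 (2008.88.44, Loros, 3,777 units, ¥456,979.23):
Base rate for 2008.88.44 is 8%.
Additional duty on 2008.88.44 from Loros: +5.4%. Applied ad valorem rate: 8% + 5.4% = 13.4%.
Duty = ¥456,979.23 × 13.4% = ¥61,235.22.
Line 2 (1624.36.89, Loros, 2,758 m², ¥93,772.00):
Base rate for 1624.36.89 is 29.5%.
1624.36.89 has an FTA preferential rate, but origin Loros is not Ilmark; base rate stands.
Additional duty on 1624.36.89 from Loros: +40.4%. Applied ad valorem rate: 29.5% + 40.4% = 69.9%.
Duty = ¥93,772.00 × 69.9% = ¥65,546.63.
Line 3 (6710.85.42, Ilmark, 2,243 kg, ¥81,577.91):
Base rate for 6710.85.42 is 2.5% + ¥3.61/kg.
Origin Ilmark qualifies under the Quenova–Ilmark agreement and 6710.85.42 is covered: preferential rate Free applies instead.
Duty = ¥81,577.91 × 0% = ¥0.00.
Total = ¥61,235.22 + ¥65,546.63 + ¥0.00 = ¥126,781.85.

¥126,781.85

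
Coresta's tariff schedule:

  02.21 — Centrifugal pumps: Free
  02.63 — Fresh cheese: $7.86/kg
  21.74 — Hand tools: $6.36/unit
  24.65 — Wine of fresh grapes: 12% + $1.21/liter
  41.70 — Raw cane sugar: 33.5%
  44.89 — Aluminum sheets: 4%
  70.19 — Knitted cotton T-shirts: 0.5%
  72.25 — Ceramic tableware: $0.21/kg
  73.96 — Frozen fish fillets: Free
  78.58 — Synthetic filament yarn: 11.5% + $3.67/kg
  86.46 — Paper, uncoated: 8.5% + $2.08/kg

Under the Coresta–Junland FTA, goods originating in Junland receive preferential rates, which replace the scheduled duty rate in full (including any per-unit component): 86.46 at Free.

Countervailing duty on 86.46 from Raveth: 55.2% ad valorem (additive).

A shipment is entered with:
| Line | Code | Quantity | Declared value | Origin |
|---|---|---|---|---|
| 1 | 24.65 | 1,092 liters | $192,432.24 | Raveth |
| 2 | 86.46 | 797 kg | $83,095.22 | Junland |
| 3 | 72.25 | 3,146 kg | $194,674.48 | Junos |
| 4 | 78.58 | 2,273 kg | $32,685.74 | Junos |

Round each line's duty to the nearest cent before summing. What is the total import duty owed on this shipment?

$37,174.62

Line 1 (24.65, Raveth, 1,092 liters, $192,432.24):
Base rate for 24.65 is 12% + $1.21/liter.
Duty = $192,432.24 × 12% + 1,092 × $1.21 = $24,413.19.
Line 2 (86.46, Junland, 797 kg, $83,095.22):
Base rate for 86.46 is 8.5% + $2.08/kg.
Origin Junland qualifies under the Coresta–Junland agreement and 86.46 is covered: preferential rate Free applies instead.
The additional-duty order on 86.46 targets Raveth, not Junland; it does not apply.
Duty = $83,095.22 × 0% = $0.00.
Line 3 (72.25, Junos, 3,146 kg, $194,674.48):
Base rate for 72.25 is $0.21/kg.
Duty = 3,146 × $0.21 = $660.66.
Line 4 (78.58, Junos, 2,273 kg, $32,685.74):
Base rate for 78.58 is 11.5% + $3.67/kg.
Duty = $32,685.74 × 11.5% + 2,273 × $3.67 = $12,100.77.
Total = $24,413.19 + $0.00 + $660.66 + $12,100.77 = $37,174.62.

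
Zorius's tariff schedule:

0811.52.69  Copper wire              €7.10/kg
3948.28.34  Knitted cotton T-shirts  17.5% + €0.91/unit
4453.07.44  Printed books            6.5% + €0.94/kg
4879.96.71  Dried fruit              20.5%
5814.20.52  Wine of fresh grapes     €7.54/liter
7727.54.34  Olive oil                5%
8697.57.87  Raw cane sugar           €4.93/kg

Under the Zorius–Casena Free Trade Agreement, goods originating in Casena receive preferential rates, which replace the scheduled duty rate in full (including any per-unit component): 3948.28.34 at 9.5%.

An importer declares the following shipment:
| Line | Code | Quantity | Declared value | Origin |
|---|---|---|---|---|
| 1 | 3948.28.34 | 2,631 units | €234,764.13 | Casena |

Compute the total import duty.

€22,302.59

Line 1 (3948.28.34, Casena, 2,631 units, €234,764.13):
Base rate for 3948.28.34 is 17.5% + €0.91/unit.
Origin Casena qualifies under the Zorius–Casena agreement and 3948.28.34 is covered: preferential rate 9.5% applies instead.
Duty = €234,764.13 × 9.5% = €22,302.59.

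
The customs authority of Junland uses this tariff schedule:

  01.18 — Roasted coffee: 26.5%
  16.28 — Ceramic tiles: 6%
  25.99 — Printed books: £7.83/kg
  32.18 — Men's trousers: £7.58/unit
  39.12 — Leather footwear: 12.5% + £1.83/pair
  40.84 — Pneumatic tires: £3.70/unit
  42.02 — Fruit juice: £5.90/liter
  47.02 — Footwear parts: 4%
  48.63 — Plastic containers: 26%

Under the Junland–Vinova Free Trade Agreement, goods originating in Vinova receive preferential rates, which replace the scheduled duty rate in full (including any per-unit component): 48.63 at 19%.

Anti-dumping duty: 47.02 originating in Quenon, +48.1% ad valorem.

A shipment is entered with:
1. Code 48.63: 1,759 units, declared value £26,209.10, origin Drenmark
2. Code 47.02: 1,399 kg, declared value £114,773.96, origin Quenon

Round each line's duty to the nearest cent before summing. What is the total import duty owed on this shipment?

£66,611.60

Line 1 (48.63, Drenmark, 1,759 units, £26,209.10):
Base rate for 48.63 is 26%.
48.63 has an FTA preferential rate, but origin Drenmark is not Vinova; base rate stands.
Duty = £26,209.10 × 26% = £6,814.37.
Line 2 (47.02, Quenon, 1,399 kg, £114,773.96):
Base rate for 47.02 is 4%.
Additional duty on 47.02 from Quenon: +48.1%. Applied ad valorem rate: 4% + 48.1% = 52.1%.
Duty = £114,773.96 × 52.1% = £59,797.23.
Total = £6,814.37 + £59,797.23 = £66,611.60.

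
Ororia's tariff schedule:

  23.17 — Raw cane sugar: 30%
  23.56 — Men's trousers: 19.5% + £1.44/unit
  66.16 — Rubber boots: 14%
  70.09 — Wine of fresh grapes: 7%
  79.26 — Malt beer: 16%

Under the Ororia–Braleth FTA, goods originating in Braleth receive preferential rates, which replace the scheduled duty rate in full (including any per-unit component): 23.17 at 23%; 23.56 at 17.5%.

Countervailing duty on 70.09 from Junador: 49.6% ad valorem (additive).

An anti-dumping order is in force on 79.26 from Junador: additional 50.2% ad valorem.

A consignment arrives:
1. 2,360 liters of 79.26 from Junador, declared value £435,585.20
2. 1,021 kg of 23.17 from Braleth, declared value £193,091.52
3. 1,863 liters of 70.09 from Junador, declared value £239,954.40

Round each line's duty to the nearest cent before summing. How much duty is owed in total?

£468,582.64

Line 1 (79.26, Junador, 2,360 liters, £435,585.20):
Base rate for 79.26 is 16%.
Additional duty on 79.26 from Junador: +50.2%. Applied ad valorem rate: 16% + 50.2% = 66.2%.
Duty = £435,585.20 × 66.2% = £288,357.40.
Line 2 (23.17, Braleth, 1,021 kg, £193,091.52):
Base rate for 23.17 is 30%.
Origin Braleth qualifies under the Ororia–Braleth agreement and 23.17 is covered: preferential rate 23% applies instead.
Duty = £193,091.52 × 23% = £44,411.05.
Line 3 (70.09, Junador, 1,863 liters, £239,954.40):
Base rate for 70.09 is 7%.
Additional duty on 70.09 from Junador: +49.6%. Applied ad valorem rate: 7% + 49.6% = 56.6%.
Duty = £239,954.40 × 56.6% = £135,814.19.
Total = £288,357.40 + £44,411.05 + £135,814.19 = £468,582.64.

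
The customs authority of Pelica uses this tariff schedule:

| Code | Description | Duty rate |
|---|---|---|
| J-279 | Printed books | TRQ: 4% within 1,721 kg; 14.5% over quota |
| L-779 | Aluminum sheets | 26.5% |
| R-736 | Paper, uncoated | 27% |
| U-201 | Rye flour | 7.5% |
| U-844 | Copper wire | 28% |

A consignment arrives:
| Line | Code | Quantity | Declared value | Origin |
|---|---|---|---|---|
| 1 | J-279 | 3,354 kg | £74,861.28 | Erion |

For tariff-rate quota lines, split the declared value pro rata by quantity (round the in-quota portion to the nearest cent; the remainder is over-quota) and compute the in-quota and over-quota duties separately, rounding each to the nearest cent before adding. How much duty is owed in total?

£6,821.55

Line 1 (J-279, Erion, 3,354 kg, £74,861.28):
Code J-279 is under a tariff-rate quota (threshold 1,721 kg). In-quota: 1,721 kg at 4%; over-quota: 1,633 kg at 14.5%.
Pro-rata value split: in-quota = £74,861.28 × 1,721/3,354 = £38,412.72; over-quota = £74,861.28 − £38,412.72 = £36,448.56.
In-quota duty = £38,412.72 × 4% = £1,536.51. Over-quota duty = £36,448.56 × 14.5% = £5,285.04.
Line duty = £1,536.51 + £5,285.04 = £6,821.55.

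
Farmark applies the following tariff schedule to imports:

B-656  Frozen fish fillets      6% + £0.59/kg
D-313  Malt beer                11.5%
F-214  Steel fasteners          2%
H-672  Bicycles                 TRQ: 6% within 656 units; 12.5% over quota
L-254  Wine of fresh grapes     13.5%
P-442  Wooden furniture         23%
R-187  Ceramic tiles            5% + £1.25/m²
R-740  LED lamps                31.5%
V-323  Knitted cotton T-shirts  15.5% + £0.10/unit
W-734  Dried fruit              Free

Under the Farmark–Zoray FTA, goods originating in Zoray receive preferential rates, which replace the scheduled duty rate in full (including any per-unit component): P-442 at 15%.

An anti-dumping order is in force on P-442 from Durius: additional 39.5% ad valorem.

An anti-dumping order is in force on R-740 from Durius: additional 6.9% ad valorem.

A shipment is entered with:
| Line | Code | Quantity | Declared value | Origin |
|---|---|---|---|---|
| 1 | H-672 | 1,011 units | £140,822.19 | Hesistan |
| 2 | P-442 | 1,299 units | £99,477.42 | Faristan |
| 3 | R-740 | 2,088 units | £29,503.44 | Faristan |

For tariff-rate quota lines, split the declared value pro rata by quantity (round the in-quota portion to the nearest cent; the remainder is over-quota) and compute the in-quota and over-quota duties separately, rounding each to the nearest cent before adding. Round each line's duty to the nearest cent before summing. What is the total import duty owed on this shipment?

£43,836.83

Line 1 (H-672, Hesistan, 1,011 units, £140,822.19):
Code H-672 is under a tariff-rate quota (threshold 656 units). In-quota: 656 units at 6%; over-quota: 355 units at 12.5%.
Pro-rata value split: in-quota = £140,822.19 × 656/1,011 = £91,374.24; over-quota = £140,822.19 − £91,374.24 = £49,447.95.
In-quota duty = £91,374.24 × 6% = £5,482.45. Over-quota duty = £49,447.95 × 12.5% = £6,180.99.
Line duty = £5,482.45 + £6,180.99 = £11,663.44.
Line 2 (P-442, Faristan, 1,299 units, £99,477.42):
Base rate for P-442 is 23%.
P-442 has an FTA preferential rate, but origin Faristan is not Zoray; base rate stands.
The additional-duty order on P-442 targets Durius, not Faristan; it does not apply.
Duty = £99,477.42 × 23% = £22,879.81.
Line 3 (R-740, Faristan, 2,088 units, £29,503.44):
Base rate for R-740 is 31.5%.
The additional-duty order on R-740 targets Durius, not Faristan; it does not apply.
Duty = £29,503.44 × 31.5% = £9,293.58.
Total = £11,663.44 + £22,879.81 + £9,293.58 = £43,836.83.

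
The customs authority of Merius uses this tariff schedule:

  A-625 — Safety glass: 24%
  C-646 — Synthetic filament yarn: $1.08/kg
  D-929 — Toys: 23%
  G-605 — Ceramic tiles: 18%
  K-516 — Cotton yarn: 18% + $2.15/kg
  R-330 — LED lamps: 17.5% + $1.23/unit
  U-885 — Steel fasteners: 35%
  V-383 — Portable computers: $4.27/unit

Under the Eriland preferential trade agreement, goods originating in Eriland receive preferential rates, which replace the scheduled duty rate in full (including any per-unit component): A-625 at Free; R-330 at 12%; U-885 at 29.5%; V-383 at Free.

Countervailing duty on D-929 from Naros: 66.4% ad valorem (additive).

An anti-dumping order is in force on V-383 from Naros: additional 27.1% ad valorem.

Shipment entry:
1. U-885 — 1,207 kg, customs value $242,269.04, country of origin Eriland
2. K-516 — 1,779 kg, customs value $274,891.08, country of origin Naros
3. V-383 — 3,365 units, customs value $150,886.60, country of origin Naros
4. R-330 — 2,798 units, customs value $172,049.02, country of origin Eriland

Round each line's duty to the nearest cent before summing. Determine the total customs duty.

Line 1 (U-885, Eriland, 1,207 kg, $242,269.04):
Base rate for U-885 is 35%.
Origin Eriland qualifies under the Merius–Eriland agreement and U-885 is covered: preferential rate 29.5% applies instead.
Duty = $242,269.04 × 29.5% = $71,469.37.
Line 2 (K-516, Naros, 1,779 kg, $274,891.08):
Base rate for K-516 is 18% + $2.15/kg.
Duty = $274,891.08 × 18% + 1,779 × $2.15 = $53,305.24.
Line 3 (V-383, Naros, 3,365 units, $150,886.60):
Base rate for V-383 is $4.27/unit.
V-383 has an FTA preferential rate, but origin Naros is not Eriland; base rate stands.
Additional duty on V-383 from Naros: +27.1% ad valorem. Applied ad valorem rate = 27.1%.
Duty = $150,886.60 × 27.1% + 3,365 × $4.27 = $55,258.82.
Line 4 (R-330, Eriland, 2,798 units, $172,049.02):
Base rate for R-330 is 17.5% + $1.23/unit.
Origin Eriland qualifies under the Merius–Eriland agreement and R-330 is covered: preferential rate 12% applies instead.
Duty = $172,049.02 × 12% = $20,645.88.
Total = $71,469.37 + $53,305.24 + $55,258.82 + $20,645.88 = $200,679.31.

$200,679.31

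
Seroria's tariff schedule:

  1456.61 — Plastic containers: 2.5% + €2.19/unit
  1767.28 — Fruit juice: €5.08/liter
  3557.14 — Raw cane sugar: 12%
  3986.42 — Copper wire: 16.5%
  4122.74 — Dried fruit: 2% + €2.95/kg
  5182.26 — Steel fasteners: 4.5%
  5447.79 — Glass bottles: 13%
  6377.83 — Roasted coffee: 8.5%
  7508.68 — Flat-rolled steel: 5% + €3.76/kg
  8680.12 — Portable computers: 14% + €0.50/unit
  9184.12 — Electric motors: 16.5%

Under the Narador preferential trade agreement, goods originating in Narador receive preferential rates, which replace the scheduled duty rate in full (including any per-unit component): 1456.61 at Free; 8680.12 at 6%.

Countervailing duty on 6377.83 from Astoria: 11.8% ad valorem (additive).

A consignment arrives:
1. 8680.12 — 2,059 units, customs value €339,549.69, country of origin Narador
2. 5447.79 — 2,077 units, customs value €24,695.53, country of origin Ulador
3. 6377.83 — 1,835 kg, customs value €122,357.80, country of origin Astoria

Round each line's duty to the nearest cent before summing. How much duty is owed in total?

€48,422.03

Line 1 (8680.12, Narador, 2,059 units, €339,549.69):
Base rate for 8680.12 is 14% + €0.50/unit.
Origin Narador qualifies under the Seroria–Narador agreement and 8680.12 is covered: preferential rate 6% applies instead.
Duty = €339,549.69 × 6% = €20,372.98.
Line 2 (5447.79, Ulador, 2,077 units, €24,695.53):
Base rate for 5447.79 is 13%.
Duty = €24,695.53 × 13% = €3,210.42.
Line 3 (6377.83, Astoria, 1,835 kg, €122,357.80):
Base rate for 6377.83 is 8.5%.
Additional duty on 6377.83 from Astoria: +11.8%. Applied ad valorem rate: 8.5% + 11.8% = 20.3%.
Duty = €122,357.80 × 20.3% = €24,838.63.
Total = €20,372.98 + €3,210.42 + €24,838.63 = €48,422.03.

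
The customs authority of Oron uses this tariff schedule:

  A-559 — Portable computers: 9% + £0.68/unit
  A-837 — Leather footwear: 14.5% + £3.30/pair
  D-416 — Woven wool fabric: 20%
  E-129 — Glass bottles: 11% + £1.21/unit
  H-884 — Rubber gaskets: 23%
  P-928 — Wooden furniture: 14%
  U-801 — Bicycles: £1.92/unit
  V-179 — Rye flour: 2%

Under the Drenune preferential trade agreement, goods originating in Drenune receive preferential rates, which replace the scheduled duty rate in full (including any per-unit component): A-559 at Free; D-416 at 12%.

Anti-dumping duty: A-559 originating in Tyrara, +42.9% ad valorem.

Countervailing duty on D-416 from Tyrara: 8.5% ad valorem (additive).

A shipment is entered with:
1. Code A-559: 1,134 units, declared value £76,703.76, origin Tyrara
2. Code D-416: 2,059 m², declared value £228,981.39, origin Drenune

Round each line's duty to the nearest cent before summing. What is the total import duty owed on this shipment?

Line 1 (A-559, Tyrara, 1,134 units, £76,703.76):
Base rate for A-559 is 9% + £0.68/unit.
A-559 has an FTA preferential rate, but origin Tyrara is not Drenune; base rate stands.
Additional duty on A-559 from Tyrara: +42.9%. Applied ad valorem rate: 9% + 42.9% = 51.9%.
Duty = £76,703.76 × 51.9% + 1,134 × £0.68 = £40,580.37.
Line 2 (D-416, Drenune, 2,059 m², £228,981.39):
Base rate for D-416 is 20%.
Origin Drenune qualifies under the Oron–Drenune agreement and D-416 is covered: preferential rate 12% applies instead.
The additional-duty order on D-416 targets Tyrara, not Drenune; it does not apply.
Duty = £228,981.39 × 12% = £27,477.77.
Total = £40,580.37 + £27,477.77 = £68,058.14.

£68,058.14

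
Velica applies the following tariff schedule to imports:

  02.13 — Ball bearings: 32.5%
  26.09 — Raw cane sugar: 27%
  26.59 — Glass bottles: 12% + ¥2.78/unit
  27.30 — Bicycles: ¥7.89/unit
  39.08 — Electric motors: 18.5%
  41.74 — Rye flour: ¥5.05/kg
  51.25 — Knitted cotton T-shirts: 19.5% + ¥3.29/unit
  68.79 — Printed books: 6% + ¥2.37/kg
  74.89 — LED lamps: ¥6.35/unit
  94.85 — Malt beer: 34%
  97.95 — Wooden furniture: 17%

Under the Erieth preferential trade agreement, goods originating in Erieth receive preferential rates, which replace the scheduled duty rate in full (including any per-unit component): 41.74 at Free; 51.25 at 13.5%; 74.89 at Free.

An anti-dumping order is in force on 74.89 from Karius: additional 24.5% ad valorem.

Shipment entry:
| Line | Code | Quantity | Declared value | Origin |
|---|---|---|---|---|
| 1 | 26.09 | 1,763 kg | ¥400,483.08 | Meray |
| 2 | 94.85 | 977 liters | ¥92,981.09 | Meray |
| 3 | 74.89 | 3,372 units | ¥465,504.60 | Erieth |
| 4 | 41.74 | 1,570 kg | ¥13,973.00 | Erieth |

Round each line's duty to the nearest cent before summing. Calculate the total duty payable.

Line 1 (26.09, Meray, 1,763 kg, ¥400,483.08):
Base rate for 26.09 is 27%.
Duty = ¥400,483.08 × 27% = ¥108,130.43.
Line 2 (94.85, Meray, 977 liters, ¥92,981.09):
Base rate for 94.85 is 34%.
Duty = ¥92,981.09 × 34% = ¥31,613.57.
Line 3 (74.89, Erieth, 3,372 units, ¥465,504.60):
Base rate for 74.89 is ¥6.35/unit.
Origin Erieth qualifies under the Velica–Erieth agreement and 74.89 is covered: preferential rate Free applies instead.
The additional-duty order on 74.89 targets Karius, not Erieth; it does not apply.
Duty = ¥465,504.60 × 0% = ¥0.00.
Line 4 (41.74, Erieth, 1,570 kg, ¥13,973.00):
Base rate for 41.74 is ¥5.05/kg.
Origin Erieth qualifies under the Velica–Erieth agreement and 41.74 is covered: preferential rate Free applies instead.
Duty = ¥13,973.00 × 0% = ¥0.00.
Total = ¥108,130.43 + ¥31,613.57 + ¥0.00 + ¥0.00 = ¥139,744.00.

¥139,744.00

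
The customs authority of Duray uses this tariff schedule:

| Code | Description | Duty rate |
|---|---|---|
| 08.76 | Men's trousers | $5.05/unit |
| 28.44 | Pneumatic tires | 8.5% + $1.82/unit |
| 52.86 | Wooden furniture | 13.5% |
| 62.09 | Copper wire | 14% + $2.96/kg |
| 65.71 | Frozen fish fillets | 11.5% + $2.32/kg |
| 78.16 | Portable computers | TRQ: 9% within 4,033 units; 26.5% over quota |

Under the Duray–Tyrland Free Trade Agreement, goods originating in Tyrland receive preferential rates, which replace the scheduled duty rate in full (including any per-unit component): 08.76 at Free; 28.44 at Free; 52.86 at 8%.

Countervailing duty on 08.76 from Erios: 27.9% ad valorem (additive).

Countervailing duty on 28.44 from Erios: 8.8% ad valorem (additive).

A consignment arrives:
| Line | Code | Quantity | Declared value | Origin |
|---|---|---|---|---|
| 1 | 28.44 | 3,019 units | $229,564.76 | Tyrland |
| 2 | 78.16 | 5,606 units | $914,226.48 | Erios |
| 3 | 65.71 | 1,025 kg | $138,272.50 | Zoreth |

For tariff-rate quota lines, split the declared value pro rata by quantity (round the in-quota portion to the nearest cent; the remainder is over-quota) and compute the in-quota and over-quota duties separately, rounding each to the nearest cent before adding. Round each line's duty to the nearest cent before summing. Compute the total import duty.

$145,451.57

Line 1 (28.44, Tyrland, 3,019 units, $229,564.76):
Base rate for 28.44 is 8.5% + $1.82/unit.
Origin Tyrland qualifies under the Duray–Tyrland agreement and 28.44 is covered: preferential rate Free applies instead.
The additional-duty order on 28.44 targets Erios, not Tyrland; it does not apply.
Duty = $229,564.76 × 0% = $0.00.
Line 2 (78.16, Erios, 5,606 units, $914,226.48):
Code 78.16 is under a tariff-rate quota (threshold 4,033 units). In-quota: 4,033 units at 9%; over-quota: 1,573 units at 26.5%.
Pro-rata value split: in-quota = $914,226.48 × 4,033/5,606 = $657,701.64; over-quota = $914,226.48 − $657,701.64 = $256,524.84.
In-quota duty = $657,701.64 × 9% = $59,193.15. Over-quota duty = $256,524.84 × 26.5% = $67,979.08.
Line duty = $59,193.15 + $67,979.08 = $127,172.23.
Line 3 (65.71, Zoreth, 1,025 kg, $138,272.50):
Base rate for 65.71 is 11.5% + $2.32/kg.
Duty = $138,272.50 × 11.5% + 1,025 × $2.32 = $18,279.34.
Total = $0.00 + $127,172.23 + $18,279.34 = $145,451.57.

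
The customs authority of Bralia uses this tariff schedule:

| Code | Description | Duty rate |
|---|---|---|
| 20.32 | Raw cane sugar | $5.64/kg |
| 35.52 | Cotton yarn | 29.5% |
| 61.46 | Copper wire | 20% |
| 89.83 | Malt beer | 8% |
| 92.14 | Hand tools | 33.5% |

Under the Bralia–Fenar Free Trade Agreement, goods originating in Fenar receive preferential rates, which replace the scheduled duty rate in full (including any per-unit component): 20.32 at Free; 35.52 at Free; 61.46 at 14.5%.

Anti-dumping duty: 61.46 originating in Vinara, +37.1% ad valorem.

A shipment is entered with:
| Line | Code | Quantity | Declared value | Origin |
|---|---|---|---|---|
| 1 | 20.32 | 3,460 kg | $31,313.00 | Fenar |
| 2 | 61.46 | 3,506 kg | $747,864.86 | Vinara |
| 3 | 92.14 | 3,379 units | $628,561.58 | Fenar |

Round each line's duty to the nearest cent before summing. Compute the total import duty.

$637,598.97

Line 1 (20.32, Fenar, 3,460 kg, $31,313.00):
Base rate for 20.32 is $5.64/kg.
Origin Fenar qualifies under the Bralia–Fenar agreement and 20.32 is covered: preferential rate Free applies instead.
Duty = $31,313.00 × 0% = $0.00.
Line 2 (61.46, Vinara, 3,506 kg, $747,864.86):
Base rate for 61.46 is 20%.
61.46 has an FTA preferential rate, but origin Vinara is not Fenar; base rate stands.
Additional duty on 61.46 from Vinara: +37.1%. Applied ad valorem rate: 20% + 37.1% = 57.1%.
Duty = $747,864.86 × 57.1% = $427,030.84.
Line 3 (92.14, Fenar, 3,379 units, $628,561.58):
Base rate for 92.14 is 33.5%.
Origin Fenar is the FTA partner but 92.14 is not on the preference list; base rate stands.
Duty = $628,561.58 × 33.5% = $210,568.13.
Total = $0.00 + $427,030.84 + $210,568.13 = $637,598.97.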